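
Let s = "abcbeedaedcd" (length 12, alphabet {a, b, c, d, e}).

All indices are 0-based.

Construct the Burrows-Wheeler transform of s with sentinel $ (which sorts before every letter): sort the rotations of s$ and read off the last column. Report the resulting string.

rank  rotation       last
    0  $abcbeedaedcd  d
    1  abcbeedaedcd$  $
    2  aedcd$abcbeed  d
    3  bcbeedaedcd$a  a
    4  beedaedcd$abc  c
    5  cbeedaedcd$ab  b
    6  cd$abcbeedaed  d
    7  d$abcbeedaedc  c
    8  daedcd$abcbee  e
    9  dcd$abcbeedae  e
   10  edaedcd$abcbe  e
   11  edcd$abcbeeda  a
   12  eedaedcd$abcb  b

d$dacbdceeeab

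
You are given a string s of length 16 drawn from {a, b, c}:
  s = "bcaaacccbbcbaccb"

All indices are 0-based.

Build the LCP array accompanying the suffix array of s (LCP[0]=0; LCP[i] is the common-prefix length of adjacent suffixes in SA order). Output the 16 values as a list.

[0, 2, 1, 3, 0, 1, 1, 1, 2, 0, 1, 2, 2, 1, 3, 2]

rank→(start, suffix):
  0 → (2, 'aaacccbbcbaccb')
  1 → (3, 'aacccbbcbaccb')
  2 → (12, 'accb')
  3 → (4, 'acccbbcbaccb')
  4 → (15, 'b')
  5 → (11, 'baccb')
  6 → (8, 'bbcbaccb')
  7 → (0, 'bcaaacccbbcbaccb')
  8 → (9, 'bcbaccb')
  9 → (1, 'caaacccbbcbaccb')
  10 → (14, 'cb')
  11 → (10, 'cbaccb')
  12 → (7, 'cbbcbaccb')
  13 → (13, 'ccb')
  14 → (6, 'ccbbcbaccb')
  15 → (5, 'cccbbcbaccb')

SA = [2, 3, 12, 4, 15, 11, 8, 0, 9, 1, 14, 10, 7, 13, 6, 5]
[i] adj suffixes → lcp
  [1] 2/3 → 2 ('aa')
  [2] 3/12 → 1 ('a')
  [3] 12/4 → 3 ('acc')
  [4] 4/15 → 0 ('')
  [5] 15/11 → 1 ('b')
  [6] 11/8 → 1 ('b')
  [7] 8/0 → 1 ('b')
  [8] 0/9 → 2 ('bc')
  [9] 9/1 → 0 ('')
  [10] 1/14 → 1 ('c')
  [11] 14/10 → 2 ('cb')
  [12] 10/7 → 2 ('cb')
  [13] 7/13 → 1 ('c')
  [14] 13/6 → 3 ('ccb')
  [15] 6/5 → 2 ('cc')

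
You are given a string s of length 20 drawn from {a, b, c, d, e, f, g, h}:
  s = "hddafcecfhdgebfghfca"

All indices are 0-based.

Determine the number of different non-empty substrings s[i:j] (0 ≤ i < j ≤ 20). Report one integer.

196

rank→(start, suffix):
  0 → (19, 'a')
  1 → (3, 'afcecfhdgebfghfca')
  2 → (13, 'bfghfca')
  3 → (18, 'ca')
  4 → (5, 'cecfhdgebfghfca')
  5 → (7, 'cfhdgebfghfca')
  6 → (2, 'dafcecfhdgebfghfca')
  7 → (1, 'ddafcecfhdgebfghfca')
  8 → (10, 'dgebfghfca')
  9 → (12, 'ebfghfca')
  10 → (6, 'ecfhdgebfghfca')
  11 → (17, 'fca')
  12 → (4, 'fcecfhdgebfghfca')
  13 → (14, 'fghfca')
  14 → (8, 'fhdgebfghfca')
  15 → (11, 'gebfghfca')
  16 → (15, 'ghfca')
  17 → (0, 'hddafcecfhdgebfghfca')
  18 → (9, 'hdgebfghfca')
  19 → (16, 'hfca')

SA = [19, 3, 13, 18, 5, 7, 2, 1, 10, 12, 6, 17, 4, 14, 8, 11, 15, 0, 9, 16]
i: (SA[i-1],SA[i]) lcp shared
  1: (19,3) 1 'a'
  2: (3,13) 0 ''
  3: (13,18) 0 ''
  4: (18,5) 1 'c'
  5: (5,7) 1 'c'
  6: (7,2) 0 ''
  7: (2,1) 1 'd'
  8: (1,10) 1 'd'
  9: (10,12) 0 ''
  10: (12,6) 1 'e'
  11: (6,17) 0 ''
  12: (17,4) 2 'fc'
  13: (4,14) 1 'f'
  14: (14,8) 1 'f'
  15: (8,11) 0 ''
  16: (11,15) 1 'g'
  17: (15,0) 0 ''
  18: (0,9) 2 'hd'
  19: (9,16) 1 'h'

n(n+1)/2 = 20·21/2 = 210
Σ LCP = 0 + 1 + 0 + 0 + 1 + 1 + 0 + 1 + 1 + 0 + 1 + 0 + 2 + 1 + 1 + 0 + 1 + 0 + 2 + 1 = 14
distinct = 210 − 14 = 196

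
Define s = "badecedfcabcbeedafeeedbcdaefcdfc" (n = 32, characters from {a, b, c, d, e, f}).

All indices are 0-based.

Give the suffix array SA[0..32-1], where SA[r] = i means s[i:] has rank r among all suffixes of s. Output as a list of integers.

sorted suffixes:
  #0 SA[0]=9  'abcbeedafeeedbcdaefcdfc'
  #1 SA[1]=1  'adecedfcabcbeedafeeedbcdaefcdfc'
  #2 SA[2]=25  'aefcdfc'
  #3 SA[3]=16  'afeeedbcdaefcdfc'
  #4 SA[4]=0  'badecedfcabcbeedafeeedbcdaefcdfc'
  #5 SA[5]=10  'bcbeedafeeedbcdaefcdfc'
  #6 SA[6]=22  'bcdaefcdfc'
  #7 SA[7]=12  'beedafeeedbcdaefcdfc'
  #8 SA[8]=31  'c'
  #9 SA[9]=8  'cabcbeedafeeedbcdaefcdfc'
  #10 SA[10]=11  'cbeedafeeedbcdaefcdfc'
  #11 SA[11]=23  'cdaefcdfc'
  #12 SA[12]=28  'cdfc'
  #13 SA[13]=4  'cedfcabcbeedafeeedbcdaefcdfc'
  #14 SA[14]=24  'daefcdfc'
  #15 SA[15]=15  'dafeeedbcdaefcdfc'
  #16 SA[16]=21  'dbcdaefcdfc'
  #17 SA[17]=2  'decedfcabcbeedafeeedbcdaefcdfc'
  #18 SA[18]=29  'dfc'
  #19 SA[19]=6  'dfcabcbeedafeeedbcdaefcdfc'
  #20 SA[20]=3  'ecedfcabcbeedafeeedbcdaefcdfc'
  #21 SA[21]=14  'edafeeedbcdaefcdfc'
  #22 SA[22]=20  'edbcdaefcdfc'
  #23 SA[23]=5  'edfcabcbeedafeeedbcdaefcdfc'
  #24 SA[24]=13  'eedafeeedbcdaefcdfc'
  #25 SA[25]=19  'eedbcdaefcdfc'
  #26 SA[26]=18  'eeedbcdaefcdfc'
  #27 SA[27]=26  'efcdfc'
  #28 SA[28]=30  'fc'
  #29 SA[29]=7  'fcabcbeedafeeedbcdaefcdfc'
  #30 SA[30]=27  'fcdfc'
  #31 SA[31]=17  'feeedbcdaefcdfc'

[9, 1, 25, 16, 0, 10, 22, 12, 31, 8, 11, 23, 28, 4, 24, 15, 21, 2, 29, 6, 3, 14, 20, 5, 13, 19, 18, 26, 30, 7, 27, 17]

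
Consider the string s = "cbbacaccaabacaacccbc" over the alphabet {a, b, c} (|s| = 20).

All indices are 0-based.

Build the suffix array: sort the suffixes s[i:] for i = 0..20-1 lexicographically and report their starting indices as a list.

sorted suffixes:
  #0 SA[0]=8  'aabacaacccbc'
  #1 SA[1]=13  'aacccbc'
  #2 SA[2]=9  'abacaacccbc'
  #3 SA[3]=11  'acaacccbc'
  #4 SA[4]=3  'acaccaabacaacccbc'
  #5 SA[5]=5  'accaabacaacccbc'
  #6 SA[6]=14  'acccbc'
  #7 SA[7]=10  'bacaacccbc'
  #8 SA[8]=2  'bacaccaabacaacccbc'
  #9 SA[9]=1  'bbacaccaabacaacccbc'
  #10 SA[10]=18  'bc'
  #11 SA[11]=19  'c'
  #12 SA[12]=7  'caabacaacccbc'
  #13 SA[13]=12  'caacccbc'
  #14 SA[14]=4  'caccaabacaacccbc'
  #15 SA[15]=0  'cbbacaccaabacaacccbc'
  #16 SA[16]=17  'cbc'
  #17 SA[17]=6  'ccaabacaacccbc'
  #18 SA[18]=16  'ccbc'
  #19 SA[19]=15  'cccbc'

[8, 13, 9, 11, 3, 5, 14, 10, 2, 1, 18, 19, 7, 12, 4, 0, 17, 6, 16, 15]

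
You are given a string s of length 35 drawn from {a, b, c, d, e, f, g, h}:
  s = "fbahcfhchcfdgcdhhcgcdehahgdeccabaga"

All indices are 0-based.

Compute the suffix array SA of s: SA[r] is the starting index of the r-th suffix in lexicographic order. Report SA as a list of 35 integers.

[34, 30, 32, 2, 23, 31, 1, 29, 28, 19, 13, 9, 4, 17, 7, 26, 20, 11, 14, 27, 21, 0, 10, 5, 33, 18, 12, 25, 22, 8, 3, 16, 6, 24, 15]

sorted suffixes:
  #0 SA[0]=34  'a'
  #1 SA[1]=30  'abaga'
  #2 SA[2]=32  'aga'
  #3 SA[3]=2  'ahcfhchcfdgcdhhcgcdehahgdeccabaga'
  #4 SA[4]=23  'ahgdeccabaga'
  #5 SA[5]=31  'baga'
  #6 SA[6]=1  'bahcfhchcfdgcdhhcgcdehahgdeccabaga'
  #7 SA[7]=29  'cabaga'
  #8 SA[8]=28  'ccabaga'
  #9 SA[9]=19  'cdehahgdeccabaga'
  #10 SA[10]=13  'cdhhcgcdehahgdeccabaga'
  #11 SA[11]=9  'cfdgcdhhcgcdehahgdeccabaga'
  #12 SA[12]=4  'cfhchcfdgcdhhcgcdehahgdeccabaga'
  #13 SA[13]=17  'cgcdehahgdeccabaga'
  #14 SA[14]=7  'chcfdgcdhhcgcdehahgdeccabaga'
  #15 SA[15]=26  'deccabaga'
  #16 SA[16]=20  'dehahgdeccabaga'
  #17 SA[17]=11  'dgcdhhcgcdehahgdeccabaga'
  #18 SA[18]=14  'dhhcgcdehahgdeccabaga'
  #19 SA[19]=27  'eccabaga'
  #20 SA[20]=21  'ehahgdeccabaga'
  #21 SA[21]=0  'fbahcfhchcfdgcdhhcgcdehahgdeccabaga'
  #22 SA[22]=10  'fdgcdhhcgcdehahgdeccabaga'
  #23 SA[23]=5  'fhchcfdgcdhhcgcdehahgdeccabaga'
  #24 SA[24]=33  'ga'
  #25 SA[25]=18  'gcdehahgdeccabaga'
  #26 SA[26]=12  'gcdhhcgcdehahgdeccabaga'
  #27 SA[27]=25  'gdeccabaga'
  #28 SA[28]=22  'hahgdeccabaga'
  #29 SA[29]=8  'hcfdgcdhhcgcdehahgdeccabaga'
  #30 SA[30]=3  'hcfhchcfdgcdhhcgcdehahgdeccabaga'
  #31 SA[31]=16  'hcgcdehahgdeccabaga'
  #32 SA[32]=6  'hchcfdgcdhhcgcdehahgdeccabaga'
  #33 SA[33]=24  'hgdeccabaga'
  #34 SA[34]=15  'hhcgcdehahgdeccabaga'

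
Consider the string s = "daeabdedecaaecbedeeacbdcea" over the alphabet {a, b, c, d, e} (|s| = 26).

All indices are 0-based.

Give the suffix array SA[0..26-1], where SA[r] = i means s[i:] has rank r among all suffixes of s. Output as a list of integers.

sorted suffixes:
  #0 SA[0]=25  'a'
  #1 SA[1]=10  'aaecbedeeacbdcea'
  #2 SA[2]=3  'abdedecaaecbedeeacbdcea'
  #3 SA[3]=19  'acbdcea'
  #4 SA[4]=1  'aeabdedecaaecbedeeacbdcea'
  #5 SA[5]=11  'aecbedeeacbdcea'
  #6 SA[6]=21  'bdcea'
  #7 SA[7]=4  'bdedecaaecbedeeacbdcea'
  #8 SA[8]=14  'bedeeacbdcea'
  #9 SA[9]=9  'caaecbedeeacbdcea'
  #10 SA[10]=20  'cbdcea'
  #11 SA[11]=13  'cbedeeacbdcea'
  #12 SA[12]=23  'cea'
  #13 SA[13]=0  'daeabdedecaaecbedeeacbdcea'
  #14 SA[14]=22  'dcea'
  #15 SA[15]=7  'decaaecbedeeacbdcea'
  #16 SA[16]=5  'dedecaaecbedeeacbdcea'
  #17 SA[17]=16  'deeacbdcea'
  #18 SA[18]=24  'ea'
  #19 SA[19]=2  'eabdedecaaecbedeeacbdcea'
  #20 SA[20]=18  'eacbdcea'
  #21 SA[21]=8  'ecaaecbedeeacbdcea'
  #22 SA[22]=12  'ecbedeeacbdcea'
  #23 SA[23]=6  'edecaaecbedeeacbdcea'
  #24 SA[24]=15  'edeeacbdcea'
  #25 SA[25]=17  'eeacbdcea'

[25, 10, 3, 19, 1, 11, 21, 4, 14, 9, 20, 13, 23, 0, 22, 7, 5, 16, 24, 2, 18, 8, 12, 6, 15, 17]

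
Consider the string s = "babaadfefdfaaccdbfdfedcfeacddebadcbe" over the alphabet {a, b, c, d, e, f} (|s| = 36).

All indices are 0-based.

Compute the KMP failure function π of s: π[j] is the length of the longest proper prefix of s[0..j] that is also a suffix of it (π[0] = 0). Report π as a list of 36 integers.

[0, 0, 1, 2, 0, 0, 0, 0, 0, 0, 0, 0, 0, 0, 0, 0, 1, 0, 0, 0, 0, 0, 0, 0, 0, 0, 0, 0, 0, 0, 1, 2, 0, 0, 1, 0]

π[0] = 0
j=1 s[j]='a': π[1]=0 (border '')
j=2 s[j]='b': π[2]=1 (border 'b')
j=3 s[j]='a': π[3]=2 (border 'ba')
j=4 s[j]='a': k: 2→0; π[4]=0 (border '')
j=5 s[j]='d': π[5]=0 (border '')
j=6 s[j]='f': π[6]=0 (border '')
j=7 s[j]='e': π[7]=0 (border '')
j=8 s[j]='f': π[8]=0 (border '')
j=9 s[j]='d': π[9]=0 (border '')
j=10 s[j]='f': π[10]=0 (border '')
j=11 s[j]='a': π[11]=0 (border '')
j=12 s[j]='a': π[12]=0 (border '')
j=13 s[j]='c': π[13]=0 (border '')
j=14 s[j]='c': π[14]=0 (border '')
j=15 s[j]='d': π[15]=0 (border '')
j=16 s[j]='b': π[16]=1 (border 'b')
j=17 s[j]='f': k: 1→0; π[17]=0 (border '')
j=18 s[j]='d': π[18]=0 (border '')
j=19 s[j]='f': π[19]=0 (border '')
j=20 s[j]='e': π[20]=0 (border '')
j=21 s[j]='d': π[21]=0 (border '')
j=22 s[j]='c': π[22]=0 (border '')
j=23 s[j]='f': π[23]=0 (border '')
j=24 s[j]='e': π[24]=0 (border '')
j=25 s[j]='a': π[25]=0 (border '')
j=26 s[j]='c': π[26]=0 (border '')
j=27 s[j]='d': π[27]=0 (border '')
j=28 s[j]='d': π[28]=0 (border '')
j=29 s[j]='e': π[29]=0 (border '')
j=30 s[j]='b': π[30]=1 (border 'b')
j=31 s[j]='a': π[31]=2 (border 'ba')
j=32 s[j]='d': k: 2→0; π[32]=0 (border '')
j=33 s[j]='c': π[33]=0 (border '')
j=34 s[j]='b': π[34]=1 (border 'b')
j=35 s[j]='e': k: 1→0; π[35]=0 (border '')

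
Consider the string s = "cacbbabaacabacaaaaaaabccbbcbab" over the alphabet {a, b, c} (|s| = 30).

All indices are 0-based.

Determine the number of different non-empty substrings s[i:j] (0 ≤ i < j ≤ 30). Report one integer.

sorted suffixes:
  #0 SA[0]=14  'aaaaaaabccbbcbab'
  #1 SA[1]=15  'aaaaaabccbbcbab'
  #2 SA[2]=16  'aaaaabccbbcbab'
  #3 SA[3]=17  'aaaabccbbcbab'
  #4 SA[4]=18  'aaabccbbcbab'
  #5 SA[5]=19  'aabccbbcbab'
  #6 SA[6]=7  'aacabacaaaaaaabccbbcbab'
  #7 SA[7]=28  'ab'
  #8 SA[8]=5  'abaacabacaaaaaaabccbbcbab'
  #9 SA[9]=10  'abacaaaaaaabccbbcbab'
  #10 SA[10]=20  'abccbbcbab'
  #11 SA[11]=12  'acaaaaaaabccbbcbab'
  #12 SA[12]=8  'acabacaaaaaaabccbbcbab'
  #13 SA[13]=1  'acbbabaacabacaaaaaaabccbbcbab'
  #14 SA[14]=29  'b'
  #15 SA[15]=6  'baacabacaaaaaaabccbbcbab'
  #16 SA[16]=27  'bab'
  #17 SA[17]=4  'babaacabacaaaaaaabccbbcbab'
  #18 SA[18]=11  'bacaaaaaaabccbbcbab'
  #19 SA[19]=3  'bbabaacabacaaaaaaabccbbcbab'
  #20 SA[20]=24  'bbcbab'
  #21 SA[21]=25  'bcbab'
  #22 SA[22]=21  'bccbbcbab'
  #23 SA[23]=13  'caaaaaaabccbbcbab'
  #24 SA[24]=9  'cabacaaaaaaabccbbcbab'
  #25 SA[25]=0  'cacbbabaacabacaaaaaaabccbbcbab'
  #26 SA[26]=26  'cbab'
  #27 SA[27]=2  'cbbabaacabacaaaaaaabccbbcbab'
  #28 SA[28]=23  'cbbcbab'
  #29 SA[29]=22  'ccbbcbab'

SA = [14, 15, 16, 17, 18, 19, 7, 28, 5, 10, 20, 12, 8, 1, 29, 6, 27, 4, 11, 3, 24, 25, 21, 13, 9, 0, 26, 2, 23, 22]
i: (SA[i-1],SA[i]) lcp shared
  1: (14,15) 6 'aaaaaa'
  2: (15,16) 5 'aaaaa'
  3: (16,17) 4 'aaaa'
  4: (17,18) 3 'aaa'
  5: (18,19) 2 'aa'
  6: (19,7) 2 'aa'
  7: (7,28) 1 'a'
  8: (28,5) 2 'ab'
  9: (5,10) 3 'aba'
  10: (10,20) 2 'ab'
  11: (20,12) 1 'a'
  12: (12,8) 3 'aca'
  13: (8,1) 2 'ac'
  14: (1,29) 0 ''
  15: (29,6) 1 'b'
  16: (6,27) 2 'ba'
  17: (27,4) 3 'bab'
  18: (4,11) 2 'ba'
  19: (11,3) 1 'b'
  20: (3,24) 2 'bb'
  21: (24,25) 1 'b'
  22: (25,21) 2 'bc'
  23: (21,13) 0 ''
  24: (13,9) 2 'ca'
  25: (9,0) 2 'ca'
  26: (0,26) 1 'c'
  27: (26,2) 2 'cb'
  28: (2,23) 3 'cbb'
  29: (23,22) 1 'c'

n(n+1)/2 = 30·31/2 = 465
Σ LCP = 0 + 6 + 5 + 4 + 3 + 2 + 2 + 1 + 2 + 3 + 2 + 1 + 3 + 2 + 0 + 1 + 2 + 3 + 2 + 1 + 2 + 1 + 2 + 0 + 2 + 2 + 1 + 2 + 3 + 1 = 61
distinct = 465 − 61 = 404

404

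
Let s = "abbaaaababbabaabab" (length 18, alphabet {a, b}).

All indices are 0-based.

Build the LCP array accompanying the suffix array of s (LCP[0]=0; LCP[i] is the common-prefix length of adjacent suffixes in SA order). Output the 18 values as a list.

[0, 3, 2, 5, 1, 2, 3, 4, 2, 4, 0, 1, 3, 2, 3, 3, 1, 3]

rank→(start, suffix):
  0 → (3, 'aaaababbabaabab')
  1 → (4, 'aaababbabaabab')
  2 → (13, 'aabab')
  3 → (5, 'aababbabaabab')
  4 → (16, 'ab')
  5 → (11, 'abaabab')
  6 → (14, 'abab')
  7 → (6, 'ababbabaabab')
  8 → (0, 'abbaaaababbabaabab')
  9 → (8, 'abbabaabab')
  10 → (17, 'b')
  11 → (2, 'baaaababbabaabab')
  12 → (12, 'baabab')
  13 → (15, 'bab')
  14 → (10, 'babaabab')
  15 → (7, 'babbabaabab')
  16 → (1, 'bbaaaababbabaabab')
  17 → (9, 'bbabaabab')

SA = [3, 4, 13, 5, 16, 11, 14, 6, 0, 8, 17, 2, 12, 15, 10, 7, 1, 9]
[i] adj suffixes → lcp
  [1] 3/4 → 3 ('aaa')
  [2] 4/13 → 2 ('aa')
  [3] 13/5 → 5 ('aabab')
  [4] 5/16 → 1 ('a')
  [5] 16/11 → 2 ('ab')
  [6] 11/14 → 3 ('aba')
  [7] 14/6 → 4 ('abab')
  [8] 6/0 → 2 ('ab')
  [9] 0/8 → 4 ('abba')
  [10] 8/17 → 0 ('')
  [11] 17/2 → 1 ('b')
  [12] 2/12 → 3 ('baa')
  [13] 12/15 → 2 ('ba')
  [14] 15/10 → 3 ('bab')
  [15] 10/7 → 3 ('bab')
  [16] 7/1 → 1 ('b')
  [17] 1/9 → 3 ('bba')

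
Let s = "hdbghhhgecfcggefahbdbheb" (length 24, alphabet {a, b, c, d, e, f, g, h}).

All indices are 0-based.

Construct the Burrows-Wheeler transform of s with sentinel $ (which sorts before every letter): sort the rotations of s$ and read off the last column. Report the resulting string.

bfehddefhbhggechgcba$bhhg

rank  rotation                   last
    0  $hdbghhhgecfcggefahbdbheb  b
    1  ahbdbheb$hdbghhhgecfcggef  f
    2  b$hdbghhhgecfcggefahbdbhe  e
    3  bdbheb$hdbghhhgecfcggefah  h
    4  bghhhgecfcggefahbdbheb$hd  d
    5  bheb$hdbghhhgecfcggefahbd  d
    6  cfcggefahbdbheb$hdbghhhge  e
    7  cggefahbdbheb$hdbghhhgecf  f
    8  dbghhhgecfcggefahbdbheb$h  h
    9  dbheb$hdbghhhgecfcggefahb  b
   10  eb$hdbghhhgecfcggefahbdbh  h
   11  ecfcggefahbdbheb$hdbghhhg  g
   12  efahbdbheb$hdbghhhgecfcgg  g
   13  fahbdbheb$hdbghhhgecfcgge  e
   14  fcggefahbdbheb$hdbghhhgec  c
   15  gecfcggefahbdbheb$hdbghhh  h
   16  gefahbdbheb$hdbghhhgecfcg  g
   17  ggefahbdbheb$hdbghhhgecfc  c
   18  ghhhgecfcggefahbdbheb$hdb  b
   19  hbdbheb$hdbghhhgecfcggefa  a
   20  hdbghhhgecfcggefahbdbheb$  $
   21  heb$hdbghhhgecfcggefahbdb  b
   22  hgecfcggefahbdbheb$hdbghh  h
   23  hhgecfcggefahbdbheb$hdbgh  h
   24  hhhgecfcggefahbdbheb$hdbg  g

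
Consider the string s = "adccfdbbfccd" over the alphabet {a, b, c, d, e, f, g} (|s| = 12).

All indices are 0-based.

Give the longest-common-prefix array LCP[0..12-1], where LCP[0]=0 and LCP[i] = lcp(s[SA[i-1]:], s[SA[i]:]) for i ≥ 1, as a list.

sorted suffixes:
  #0 SA[0]=0  'adccfdbbfccd'
  #1 SA[1]=6  'bbfccd'
  #2 SA[2]=7  'bfccd'
  #3 SA[3]=9  'ccd'
  #4 SA[4]=2  'ccfdbbfccd'
  #5 SA[5]=10  'cd'
  #6 SA[6]=3  'cfdbbfccd'
  #7 SA[7]=11  'd'
  #8 SA[8]=5  'dbbfccd'
  #9 SA[9]=1  'dccfdbbfccd'
  #10 SA[10]=8  'fccd'
  #11 SA[11]=4  'fdbbfccd'

SA = [0, 6, 7, 9, 2, 10, 3, 11, 5, 1, 8, 4]
rank  pair      lcp
   1  s[0:],s[6:]  0  ''
   2  s[6:],s[7:]  1  'b'
   3  s[7:],s[9:]  0  ''
   4  s[9:],s[2:]  2  'cc'
   5  s[2:],s[10:]  1  'c'
   6  s[10:],s[3:]  1  'c'
   7  s[3:],s[11:]  0  ''
   8  s[11:],s[5:]  1  'd'
   9  s[5:],s[1:]  1  'd'
  10  s[1:],s[8:]  0  ''
  11  s[8:],s[4:]  1  'f'

[0, 0, 1, 0, 2, 1, 1, 0, 1, 1, 0, 1]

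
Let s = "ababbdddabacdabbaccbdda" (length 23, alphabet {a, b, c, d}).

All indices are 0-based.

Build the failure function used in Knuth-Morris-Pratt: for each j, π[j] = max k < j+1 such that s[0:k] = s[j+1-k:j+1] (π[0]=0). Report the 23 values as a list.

[0, 0, 1, 2, 0, 0, 0, 0, 1, 2, 3, 0, 0, 1, 2, 0, 1, 0, 0, 0, 0, 0, 1]

π[0] = 0
j=1 s[j]='b': π[1]=0 (border '')
j=2 s[j]='a': π[2]=1 (border 'a')
j=3 s[j]='b': π[3]=2 (border 'ab')
j=4 s[j]='b': k: 2→0; π[4]=0 (border '')
j=5 s[j]='d': π[5]=0 (border '')
j=6 s[j]='d': π[6]=0 (border '')
j=7 s[j]='d': π[7]=0 (border '')
j=8 s[j]='a': π[8]=1 (border 'a')
j=9 s[j]='b': π[9]=2 (border 'ab')
j=10 s[j]='a': π[10]=3 (border 'aba')
j=11 s[j]='c': k: 3→1→0; π[11]=0 (border '')
j=12 s[j]='d': π[12]=0 (border '')
j=13 s[j]='a': π[13]=1 (border 'a')
j=14 s[j]='b': π[14]=2 (border 'ab')
j=15 s[j]='b': k: 2→0; π[15]=0 (border '')
j=16 s[j]='a': π[16]=1 (border 'a')
j=17 s[j]='c': k: 1→0; π[17]=0 (border '')
j=18 s[j]='c': π[18]=0 (border '')
j=19 s[j]='b': π[19]=0 (border '')
j=20 s[j]='d': π[20]=0 (border '')
j=21 s[j]='d': π[21]=0 (border '')
j=22 s[j]='a': π[22]=1 (border 'a')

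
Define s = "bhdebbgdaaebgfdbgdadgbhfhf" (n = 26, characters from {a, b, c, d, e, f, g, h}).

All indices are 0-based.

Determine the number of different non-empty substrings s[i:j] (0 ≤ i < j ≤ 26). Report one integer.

322

rank→(start, suffix):
  0 → (8, 'aaebgfdbgdadgbhfhf')
  1 → (18, 'adgbhfhf')
  2 → (9, 'aebgfdbgdadgbhfhf')
  3 → (4, 'bbgdaaebgfdbgdadgbhfhf')
  4 → (5, 'bgdaaebgfdbgdadgbhfhf')
  5 → (15, 'bgdadgbhfhf')
  6 → (11, 'bgfdbgdadgbhfhf')
  7 → (0, 'bhdebbgdaaebgfdbgdadgbhfhf')
  8 → (21, 'bhfhf')
  9 → (7, 'daaebgfdbgdadgbhfhf')
  10 → (17, 'dadgbhfhf')
  11 → (14, 'dbgdadgbhfhf')
  12 → (2, 'debbgdaaebgfdbgdadgbhfhf')
  13 → (19, 'dgbhfhf')
  14 → (3, 'ebbgdaaebgfdbgdadgbhfhf')
  15 → (10, 'ebgfdbgdadgbhfhf')
  16 → (25, 'f')
  17 → (13, 'fdbgdadgbhfhf')
  18 → (23, 'fhf')
  19 → (20, 'gbhfhf')
  20 → (6, 'gdaaebgfdbgdadgbhfhf')
  21 → (16, 'gdadgbhfhf')
  22 → (12, 'gfdbgdadgbhfhf')
  23 → (1, 'hdebbgdaaebgfdbgdadgbhfhf')
  24 → (24, 'hf')
  25 → (22, 'hfhf')

SA = [8, 18, 9, 4, 5, 15, 11, 0, 21, 7, 17, 14, 2, 19, 3, 10, 25, 13, 23, 20, 6, 16, 12, 1, 24, 22]
rank  pair      lcp
   1  s[8:],s[18:]  1  'a'
   2  s[18:],s[9:]  1  'a'
   3  s[9:],s[4:]  0  ''
   4  s[4:],s[5:]  1  'b'
   5  s[5:],s[15:]  4  'bgda'
   6  s[15:],s[11:]  2  'bg'
   7  s[11:],s[0:]  1  'b'
   8  s[0:],s[21:]  2  'bh'
   9  s[21:],s[7:]  0  ''
  10  s[7:],s[17:]  2  'da'
  11  s[17:],s[14:]  1  'd'
  12  s[14:],s[2:]  1  'd'
  13  s[2:],s[19:]  1  'd'
  14  s[19:],s[3:]  0  ''
  15  s[3:],s[10:]  2  'eb'
  16  s[10:],s[25:]  0  ''
  17  s[25:],s[13:]  1  'f'
  18  s[13:],s[23:]  1  'f'
  19  s[23:],s[20:]  0  ''
  20  s[20:],s[6:]  1  'g'
  21  s[6:],s[16:]  3  'gda'
  22  s[16:],s[12:]  1  'g'
  23  s[12:],s[1:]  0  ''
  24  s[1:],s[24:]  1  'h'
  25  s[24:],s[22:]  2  'hf'

n(n+1)/2 = 26·27/2 = 351
Σ LCP = 0 + 1 + 1 + 0 + 1 + 4 + 2 + 1 + 2 + 0 + 2 + 1 + 1 + 1 + 0 + 2 + 0 + 1 + 1 + 0 + 1 + 3 + 1 + 0 + 1 + 2 = 29
distinct = 351 − 29 = 322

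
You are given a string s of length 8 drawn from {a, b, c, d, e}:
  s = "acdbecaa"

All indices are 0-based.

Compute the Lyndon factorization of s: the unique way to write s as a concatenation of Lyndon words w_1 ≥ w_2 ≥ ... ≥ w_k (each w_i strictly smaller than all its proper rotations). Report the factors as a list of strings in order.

["acdbec", "a", "a"]

emit factor 1: 'acdbec' (i=0, period=6)
emit factor 2: 'a' (i=6, period=1)
emit factor 3: 'a' (i=7, period=1)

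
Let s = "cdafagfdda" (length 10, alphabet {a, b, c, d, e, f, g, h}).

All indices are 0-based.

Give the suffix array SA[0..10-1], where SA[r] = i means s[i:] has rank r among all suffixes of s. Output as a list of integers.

[9, 2, 4, 0, 8, 1, 7, 3, 6, 5]

rank | idx | suffix
   0 |   9 | a
   1 |   2 | afagfdda
   2 |   4 | agfdda
   3 |   0 | cdafagfdda
   4 |   8 | da
   5 |   1 | dafagfdda
   6 |   7 | dda
   7 |   3 | fagfdda
   8 |   6 | fdda
   9 |   5 | gfdda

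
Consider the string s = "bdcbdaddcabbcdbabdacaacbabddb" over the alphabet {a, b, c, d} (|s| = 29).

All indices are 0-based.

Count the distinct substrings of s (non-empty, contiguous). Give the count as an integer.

sorted suffixes:
  #0 SA[0]=20  'aacbabddb'
  #1 SA[1]=9  'abbcdbabdacaacbabddb'
  #2 SA[2]=15  'abdacaacbabddb'
  #3 SA[3]=24  'abddb'
  #4 SA[4]=18  'acaacbabddb'
  #5 SA[5]=21  'acbabddb'
  #6 SA[6]=5  'addcabbcdbabdacaacbabddb'
  #7 SA[7]=28  'b'
  #8 SA[8]=14  'babdacaacbabddb'
  #9 SA[9]=23  'babddb'
  #10 SA[10]=10  'bbcdbabdacaacbabddb'
  #11 SA[11]=11  'bcdbabdacaacbabddb'
  #12 SA[12]=16  'bdacaacbabddb'
  #13 SA[13]=3  'bdaddcabbcdbabdacaacbabddb'
  #14 SA[14]=0  'bdcbdaddcabbcdbabdacaacbabddb'
  #15 SA[15]=25  'bddb'
  #16 SA[16]=19  'caacbabddb'
  #17 SA[17]=8  'cabbcdbabdacaacbabddb'
  #18 SA[18]=22  'cbabddb'
  #19 SA[19]=2  'cbdaddcabbcdbabdacaacbabddb'
  #20 SA[20]=12  'cdbabdacaacbabddb'
  #21 SA[21]=17  'dacaacbabddb'
  #22 SA[22]=4  'daddcabbcdbabdacaacbabddb'
  #23 SA[23]=27  'db'
  #24 SA[24]=13  'dbabdacaacbabddb'
  #25 SA[25]=7  'dcabbcdbabdacaacbabddb'
  #26 SA[26]=1  'dcbdaddcabbcdbabdacaacbabddb'
  #27 SA[27]=26  'ddb'
  #28 SA[28]=6  'ddcabbcdbabdacaacbabddb'

SA = [20, 9, 15, 24, 18, 21, 5, 28, 14, 23, 10, 11, 16, 3, 0, 25, 19, 8, 22, 2, 12, 17, 4, 27, 13, 7, 1, 26, 6]
rank  pair      lcp
   1  s[20:],s[9:]  1  'a'
   2  s[9:],s[15:]  2  'ab'
   3  s[15:],s[24:]  3  'abd'
   4  s[24:],s[18:]  1  'a'
   5  s[18:],s[21:]  2  'ac'
   6  s[21:],s[5:]  1  'a'
   7  s[5:],s[28:]  0  ''
   8  s[28:],s[14:]  1  'b'
   9  s[14:],s[23:]  4  'babd'
  10  s[23:],s[10:]  1  'b'
  11  s[10:],s[11:]  1  'b'
  12  s[11:],s[16:]  1  'b'
  13  s[16:],s[3:]  3  'bda'
  14  s[3:],s[0:]  2  'bd'
  15  s[0:],s[25:]  2  'bd'
  16  s[25:],s[19:]  0  ''
  17  s[19:],s[8:]  2  'ca'
  18  s[8:],s[22:]  1  'c'
  19  s[22:],s[2:]  2  'cb'
  20  s[2:],s[12:]  1  'c'
  21  s[12:],s[17:]  0  ''
  22  s[17:],s[4:]  2  'da'
  23  s[4:],s[27:]  1  'd'
  24  s[27:],s[13:]  2  'db'
  25  s[13:],s[7:]  1  'd'
  26  s[7:],s[1:]  2  'dc'
  27  s[1:],s[26:]  1  'd'
  28  s[26:],s[6:]  2  'dd'

n(n+1)/2 = 29·30/2 = 435
Σ LCP = 0 + 1 + 2 + 3 + 1 + 2 + 1 + 0 + 1 + 4 + 1 + 1 + 1 + 3 + 2 + 2 + 0 + 2 + 1 + 2 + 1 + 0 + 2 + 1 + 2 + 1 + 2 + 1 + 2 = 42
distinct = 435 − 42 = 393

393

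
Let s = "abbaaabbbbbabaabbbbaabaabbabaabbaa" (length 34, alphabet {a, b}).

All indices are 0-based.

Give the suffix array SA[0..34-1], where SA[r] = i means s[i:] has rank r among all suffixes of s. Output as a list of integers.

sorted suffixes:
  #0 SA[0]=33  'a'
  #1 SA[1]=32  'aa'
  #2 SA[2]=3  'aaabbbbbabaabbbbaabaabbabaabbaa'
  #3 SA[3]=19  'aabaabbabaabbaa'
  #4 SA[4]=28  'aabbaa'
  #5 SA[5]=22  'aabbabaabbaa'
  #6 SA[6]=13  'aabbbbaabaabbabaabbaa'
  #7 SA[7]=4  'aabbbbbabaabbbbaabaabbabaabbaa'
  #8 SA[8]=26  'abaabbaa'
  #9 SA[9]=20  'abaabbabaabbaa'
  #10 SA[10]=11  'abaabbbbaabaabbabaabbaa'
  #11 SA[11]=29  'abbaa'
  #12 SA[12]=0  'abbaaabbbbbabaabbbbaabaabbabaabbaa'
  #13 SA[13]=23  'abbabaabbaa'
  #14 SA[14]=14  'abbbbaabaabbabaabbaa'
  #15 SA[15]=5  'abbbbbabaabbbbaabaabbabaabbaa'
  #16 SA[16]=31  'baa'
  #17 SA[17]=2  'baaabbbbbabaabbbbaabaabbabaabbaa'
  #18 SA[18]=18  'baabaabbabaabbaa'
  #19 SA[19]=27  'baabbaa'
  #20 SA[20]=21  'baabbabaabbaa'
  #21 SA[21]=12  'baabbbbaabaabbabaabbaa'
  #22 SA[22]=25  'babaabbaa'
  #23 SA[23]=10  'babaabbbbaabaabbabaabbaa'
  #24 SA[24]=30  'bbaa'
  #25 SA[25]=1  'bbaaabbbbbabaabbbbaabaabbabaabbaa'
  #26 SA[26]=17  'bbaabaabbabaabbaa'
  #27 SA[27]=24  'bbabaabbaa'
  #28 SA[28]=9  'bbabaabbbbaabaabbabaabbaa'
  #29 SA[29]=16  'bbbaabaabbabaabbaa'
  #30 SA[30]=8  'bbbabaabbbbaabaabbabaabbaa'
  #31 SA[31]=15  'bbbbaabaabbabaabbaa'
  #32 SA[32]=7  'bbbbabaabbbbaabaabbabaabbaa'
  #33 SA[33]=6  'bbbbbabaabbbbaabaabbabaabbaa'

[33, 32, 3, 19, 28, 22, 13, 4, 26, 20, 11, 29, 0, 23, 14, 5, 31, 2, 18, 27, 21, 12, 25, 10, 30, 1, 17, 24, 9, 16, 8, 15, 7, 6]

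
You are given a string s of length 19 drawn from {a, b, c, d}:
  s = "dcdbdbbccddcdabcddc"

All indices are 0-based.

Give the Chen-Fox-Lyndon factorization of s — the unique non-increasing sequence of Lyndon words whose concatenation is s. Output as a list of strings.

["d", "cd", "bd", "bbccddcd", "abcddc"]

emit factor 1: 'd' (i=0, period=1)
emit factor 2: 'cd' (i=1, period=2)
emit factor 3: 'bd' (i=3, period=2)
emit factor 4: 'bbccddcd' (i=5, period=8)
emit factor 5: 'abcddc' (i=13, period=6)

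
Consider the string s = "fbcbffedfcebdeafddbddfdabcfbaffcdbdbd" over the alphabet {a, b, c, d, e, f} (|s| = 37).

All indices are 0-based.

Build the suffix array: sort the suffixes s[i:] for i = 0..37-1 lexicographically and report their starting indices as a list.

[23, 14, 28, 27, 1, 24, 35, 33, 18, 11, 3, 2, 31, 9, 25, 36, 22, 34, 32, 17, 16, 19, 12, 7, 20, 13, 10, 6, 26, 0, 30, 8, 21, 15, 5, 29, 4]

rank→(start, suffix):
  0 → (23, 'abcfbaffcdbdbd')
  1 → (14, 'afddbddfdabcfbaffcdbdbd')
  2 → (28, 'affcdbdbd')
  3 → (27, 'baffcdbdbd')
  4 → (1, 'bcbffedfcebdeafddbddfdabcfbaffcdbdbd')
  5 → (24, 'bcfbaffcdbdbd')
  6 → (35, 'bd')
  7 → (33, 'bdbd')
  8 → (18, 'bddfdabcfbaffcdbdbd')
  9 → (11, 'bdeafddbddfdabcfbaffcdbdbd')
  10 → (3, 'bffedfcebdeafddbddfdabcfbaffcdbdbd')
  11 → (2, 'cbffedfcebdeafddbddfdabcfbaffcdbdbd')
  12 → (31, 'cdbdbd')
  13 → (9, 'cebdeafddbddfdabcfbaffcdbdbd')
  14 → (25, 'cfbaffcdbdbd')
  15 → (36, 'd')
  16 → (22, 'dabcfbaffcdbdbd')
  17 → (34, 'dbd')
  18 → (32, 'dbdbd')
  19 → (17, 'dbddfdabcfbaffcdbdbd')
  20 → (16, 'ddbddfdabcfbaffcdbdbd')
  21 → (19, 'ddfdabcfbaffcdbdbd')
  22 → (12, 'deafddbddfdabcfbaffcdbdbd')
  23 → (7, 'dfcebdeafddbddfdabcfbaffcdbdbd')
  24 → (20, 'dfdabcfbaffcdbdbd')
  25 → (13, 'eafddbddfdabcfbaffcdbdbd')
  26 → (10, 'ebdeafddbddfdabcfbaffcdbdbd')
  27 → (6, 'edfcebdeafddbddfdabcfbaffcdbdbd')
  28 → (26, 'fbaffcdbdbd')
  29 → (0, 'fbcbffedfcebdeafddbddfdabcfbaffcdbdbd')
  30 → (30, 'fcdbdbd')
  31 → (8, 'fcebdeafddbddfdabcfbaffcdbdbd')
  32 → (21, 'fdabcfbaffcdbdbd')
  33 → (15, 'fddbddfdabcfbaffcdbdbd')
  34 → (5, 'fedfcebdeafddbddfdabcfbaffcdbdbd')
  35 → (29, 'ffcdbdbd')
  36 → (4, 'ffedfcebdeafddbddfdabcfbaffcdbdbd')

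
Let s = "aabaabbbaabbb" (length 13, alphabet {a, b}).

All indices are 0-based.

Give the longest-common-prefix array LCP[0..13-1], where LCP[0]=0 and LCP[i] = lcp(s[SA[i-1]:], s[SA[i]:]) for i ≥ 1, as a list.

sorted suffixes:
  #0 SA[0]=0  'aabaabbbaabbb'
  #1 SA[1]=8  'aabbb'
  #2 SA[2]=3  'aabbbaabbb'
  #3 SA[3]=1  'abaabbbaabbb'
  #4 SA[4]=9  'abbb'
  #5 SA[5]=4  'abbbaabbb'
  #6 SA[6]=12  'b'
  #7 SA[7]=7  'baabbb'
  #8 SA[8]=2  'baabbbaabbb'
  #9 SA[9]=11  'bb'
  #10 SA[10]=6  'bbaabbb'
  #11 SA[11]=10  'bbb'
  #12 SA[12]=5  'bbbaabbb'

SA = [0, 8, 3, 1, 9, 4, 12, 7, 2, 11, 6, 10, 5]
rank  pair      lcp
   1  s[0:],s[8:]  3  'aab'
   2  s[8:],s[3:]  5  'aabbb'
   3  s[3:],s[1:]  1  'a'
   4  s[1:],s[9:]  2  'ab'
   5  s[9:],s[4:]  4  'abbb'
   6  s[4:],s[12:]  0  ''
   7  s[12:],s[7:]  1  'b'
   8  s[7:],s[2:]  6  'baabbb'
   9  s[2:],s[11:]  1  'b'
  10  s[11:],s[6:]  2  'bb'
  11  s[6:],s[10:]  2  'bb'
  12  s[10:],s[5:]  3  'bbb'

[0, 3, 5, 1, 2, 4, 0, 1, 6, 1, 2, 2, 3]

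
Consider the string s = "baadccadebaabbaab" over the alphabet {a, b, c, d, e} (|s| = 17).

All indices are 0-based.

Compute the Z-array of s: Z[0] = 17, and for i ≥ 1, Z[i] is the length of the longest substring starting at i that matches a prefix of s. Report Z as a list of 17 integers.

Z[0]=17
i=1: fresh scan; Z[1]=0
i=2: fresh scan; Z[2]=0
i=3: fresh scan; Z[3]=0
i=4: fresh scan; Z[4]=0
i=5: fresh scan; Z[5]=0
i=6: fresh scan; Z[6]=0
i=7: fresh scan; Z[7]=0
i=8: fresh scan; Z[8]=0
i=9: fresh scan; Z[9]=3 extend→box=[9,12)
i=10: min(r-i=2, Z[1]=0)=0; Z[10]=0
i=11: min(r-i=1, Z[2]=0)=0; Z[11]=0
i=12: fresh scan; Z[12]=1 extend→box=[12,13)
i=13: fresh scan; Z[13]=3 extend→box=[13,16)
i=14: min(r-i=2, Z[1]=0)=0; Z[14]=0
i=15: min(r-i=1, Z[2]=0)=0; Z[15]=0
i=16: fresh scan; Z[16]=1 extend→box=[16,17)

[17, 0, 0, 0, 0, 0, 0, 0, 0, 3, 0, 0, 1, 3, 0, 0, 1]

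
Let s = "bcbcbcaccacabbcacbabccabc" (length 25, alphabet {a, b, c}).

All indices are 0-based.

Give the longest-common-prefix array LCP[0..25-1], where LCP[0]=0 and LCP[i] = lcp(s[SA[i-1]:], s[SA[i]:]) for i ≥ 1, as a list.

[0, 2, 3, 1, 2, 2, 0, 1, 1, 2, 4, 2, 4, 2, 0, 1, 3, 2, 3, 3, 1, 2, 3, 1, 3]

rank | idx | suffix
   0 |  11 | abbcacbabccabc
   1 |  22 | abc
   2 |  18 | abccabc
   3 |   9 | acabbcacbabccabc
   4 |  15 | acbabccabc
   5 |   6 | accacabbcacbabccabc
   6 |  17 | babccabc
   7 |  12 | bbcacbabccabc
   8 |  23 | bc
   9 |  13 | bcacbabccabc
  10 |   4 | bcaccacabbcacbabccabc
  11 |   2 | bcbcaccacabbcacbabccabc
  12 |   0 | bcbcbcaccacabbcacbabccabc
  13 |  19 | bccabc
  14 |  24 | c
  15 |  10 | cabbcacbabccabc
  16 |  21 | cabc
  17 |   8 | cacabbcacbabccabc
  18 |  14 | cacbabccabc
  19 |   5 | caccacabbcacbabccabc
  20 |  16 | cbabccabc
  21 |   3 | cbcaccacabbcacbabccabc
  22 |   1 | cbcbcaccacabbcacbabccabc
  23 |  20 | ccabc
  24 |   7 | ccacabbcacbabccabc

SA = [11, 22, 18, 9, 15, 6, 17, 12, 23, 13, 4, 2, 0, 19, 24, 10, 21, 8, 14, 5, 16, 3, 1, 20, 7]
rank  pair      lcp
   1  s[11:],s[22:]  2  'ab'
   2  s[22:],s[18:]  3  'abc'
   3  s[18:],s[9:]  1  'a'
   4  s[9:],s[15:]  2  'ac'
   5  s[15:],s[6:]  2  'ac'
   6  s[6:],s[17:]  0  ''
   7  s[17:],s[12:]  1  'b'
   8  s[12:],s[23:]  1  'b'
   9  s[23:],s[13:]  2  'bc'
  10  s[13:],s[4:]  4  'bcac'
  11  s[4:],s[2:]  2  'bc'
  12  s[2:],s[0:]  4  'bcbc'
  13  s[0:],s[19:]  2  'bc'
  14  s[19:],s[24:]  0  ''
  15  s[24:],s[10:]  1  'c'
  16  s[10:],s[21:]  3  'cab'
  17  s[21:],s[8:]  2  'ca'
  18  s[8:],s[14:]  3  'cac'
  19  s[14:],s[5:]  3  'cac'
  20  s[5:],s[16:]  1  'c'
  21  s[16:],s[3:]  2  'cb'
  22  s[3:],s[1:]  3  'cbc'
  23  s[1:],s[20:]  1  'c'
  24  s[20:],s[7:]  3  'cca'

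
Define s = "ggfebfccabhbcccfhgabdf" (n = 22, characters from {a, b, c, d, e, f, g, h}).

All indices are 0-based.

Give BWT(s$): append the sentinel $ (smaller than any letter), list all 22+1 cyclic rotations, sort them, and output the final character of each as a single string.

rank  rotation                 last
    0  $ggfebfccabhbcccfhgabdf  f
    1  abdf$ggfebfccabhbcccfhg  g
    2  abhbcccfhgabdf$ggfebfcc  c
    3  bcccfhgabdf$ggfebfccabh  h
    4  bdf$ggfebfccabhbcccfhga  a
    5  bfccabhbcccfhgabdf$ggfe  e
    6  bhbcccfhgabdf$ggfebfcca  a
    7  cabhbcccfhgabdf$ggfebfc  c
    8  ccabhbcccfhgabdf$ggfebf  f
    9  cccfhgabdf$ggfebfccabhb  b
   10  ccfhgabdf$ggfebfccabhbc  c
   11  cfhgabdf$ggfebfccabhbcc  c
   12  df$ggfebfccabhbcccfhgab  b
   13  ebfccabhbcccfhgabdf$ggf  f
   14  f$ggfebfccabhbcccfhgabd  d
   15  fccabhbcccfhgabdf$ggfeb  b
   16  febfccabhbcccfhgabdf$gg  g
   17  fhgabdf$ggfebfccabhbccc  c
   18  gabdf$ggfebfccabhbcccfh  h
   19  gfebfccabhbcccfhgabdf$g  g
   20  ggfebfccabhbcccfhgabdf$  $
   21  hbcccfhgabdf$ggfebfccab  b
   22  hgabdf$ggfebfccabhbcccf  f

fgchaeacfbccbfdbgchg$bf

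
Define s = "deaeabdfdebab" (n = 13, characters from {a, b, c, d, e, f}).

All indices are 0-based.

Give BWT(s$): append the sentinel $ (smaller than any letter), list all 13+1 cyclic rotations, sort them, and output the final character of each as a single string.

rank  rotation        last
    0  $deaeabdfdebab  b
    1  ab$deaeabdfdeb  b
    2  abdfdebab$deae  e
    3  aeabdfdebab$de  e
    4  b$deaeabdfdeba  a
    5  bab$deaeabdfde  e
    6  bdfdebab$deaea  a
    7  deaeabdfdebab$  $
    8  debab$deaeabdf  f
    9  dfdebab$deaeab  b
   10  eabdfdebab$dea  a
   11  eaeabdfdebab$d  d
   12  ebab$deaeabdfd  d
   13  fdebab$deaeabd  d

bbeeaea$fbaddd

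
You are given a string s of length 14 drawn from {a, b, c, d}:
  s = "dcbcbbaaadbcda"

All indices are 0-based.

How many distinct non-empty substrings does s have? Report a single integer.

rank | idx | suffix
   0 |  13 | a
   1 |   6 | aaadbcda
   2 |   7 | aadbcda
   3 |   8 | adbcda
   4 |   5 | baaadbcda
   5 |   4 | bbaaadbcda
   6 |   2 | bcbbaaadbcda
   7 |  10 | bcda
   8 |   3 | cbbaaadbcda
   9 |   1 | cbcbbaaadbcda
  10 |  11 | cda
  11 |  12 | da
  12 |   9 | dbcda
  13 |   0 | dcbcbbaaadbcda

SA = [13, 6, 7, 8, 5, 4, 2, 10, 3, 1, 11, 12, 9, 0]
i: (SA[i-1],SA[i]) lcp shared
  1: (13,6) 1 'a'
  2: (6,7) 2 'aa'
  3: (7,8) 1 'a'
  4: (8,5) 0 ''
  5: (5,4) 1 'b'
  6: (4,2) 1 'b'
  7: (2,10) 2 'bc'
  8: (10,3) 0 ''
  9: (3,1) 2 'cb'
  10: (1,11) 1 'c'
  11: (11,12) 0 ''
  12: (12,9) 1 'd'
  13: (9,0) 1 'd'

n(n+1)/2 = 14·15/2 = 105
Σ LCP = 0 + 1 + 2 + 1 + 0 + 1 + 1 + 2 + 0 + 2 + 1 + 0 + 1 + 1 = 13
distinct = 105 − 13 = 92

92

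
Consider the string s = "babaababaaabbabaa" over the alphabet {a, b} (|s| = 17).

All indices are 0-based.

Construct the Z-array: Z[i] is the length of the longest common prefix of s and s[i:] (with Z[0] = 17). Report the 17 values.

Z[0]=17
i=1: i≥r, start 0; Z[1]=0
i=2: i≥r, start 0; Z[2]=2 grow→box=[2,4)
i=3: min(r-i=1, Z[1]=0)=0; Z[3]=0
i=4: i≥r, start 0; Z[4]=0
i=5: i≥r, start 0; Z[5]=5 grow→box=[5,10)
i=6: min(r-i=4, Z[1]=0)=0; Z[6]=0
i=7: min(r-i=3, Z[2]=2)=2; Z[7]=2
i=8: min(r-i=2, Z[3]=0)=0; Z[8]=0
i=9: min(r-i=1, Z[4]=0)=0; Z[9]=0
i=10: i≥r, start 0; Z[10]=0
i=11: i≥r, start 0; Z[11]=1 grow→box=[11,12)
i=12: i≥r, start 0; Z[12]=5 grow→box=[12,17)
i=13: min(r-i=4, Z[1]=0)=0; Z[13]=0
i=14: min(r-i=3, Z[2]=2)=2; Z[14]=2
i=15: min(r-i=2, Z[3]=0)=0; Z[15]=0
i=16: min(r-i=1, Z[4]=0)=0; Z[16]=0

[17, 0, 2, 0, 0, 5, 0, 2, 0, 0, 0, 1, 5, 0, 2, 0, 0]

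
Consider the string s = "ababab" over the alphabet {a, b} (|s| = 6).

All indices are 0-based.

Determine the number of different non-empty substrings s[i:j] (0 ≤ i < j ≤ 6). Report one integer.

11

rank→(start, suffix):
  0 → (4, 'ab')
  1 → (2, 'abab')
  2 → (0, 'ababab')
  3 → (5, 'b')
  4 → (3, 'bab')
  5 → (1, 'babab')

SA = [4, 2, 0, 5, 3, 1]
rank  pair      lcp
   1  s[4:],s[2:]  2  'ab'
   2  s[2:],s[0:]  4  'abab'
   3  s[0:],s[5:]  0  ''
   4  s[5:],s[3:]  1  'b'
   5  s[3:],s[1:]  3  'bab'

n(n+1)/2 = 6·7/2 = 21
Σ LCP = 0 + 2 + 4 + 0 + 1 + 3 = 10
distinct = 21 − 10 = 11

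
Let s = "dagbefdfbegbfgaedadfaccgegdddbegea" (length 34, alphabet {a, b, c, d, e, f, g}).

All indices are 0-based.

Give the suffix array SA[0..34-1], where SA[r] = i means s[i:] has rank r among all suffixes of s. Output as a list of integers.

[33, 20, 17, 14, 1, 3, 8, 29, 11, 21, 22, 16, 0, 28, 27, 26, 18, 6, 32, 15, 4, 9, 24, 30, 19, 7, 5, 12, 13, 2, 10, 25, 31, 23]

rank | idx | suffix
   0 |  33 | a
   1 |  20 | accgegdddbegea
   2 |  17 | adfaccgegdddbegea
   3 |  14 | aedadfaccgegdddbegea
   4 |   1 | agbefdfbegbfgaedadfaccgegdddbegea
   5 |   3 | befdfbegbfgaedadfaccgegdddbegea
   6 |   8 | begbfgaedadfaccgegdddbegea
   7 |  29 | begea
   8 |  11 | bfgaedadfaccgegdddbegea
   9 |  21 | ccgegdddbegea
  10 |  22 | cgegdddbegea
  11 |  16 | dadfaccgegdddbegea
  12 |   0 | dagbefdfbegbfgaedadfaccgegdddbegea
  13 |  28 | dbegea
  14 |  27 | ddbegea
  15 |  26 | dddbegea
  16 |  18 | dfaccgegdddbegea
  17 |   6 | dfbegbfgaedadfaccgegdddbegea
  18 |  32 | ea
  19 |  15 | edadfaccgegdddbegea
  20 |   4 | efdfbegbfgaedadfaccgegdddbegea
  21 |   9 | egbfgaedadfaccgegdddbegea
  22 |  24 | egdddbegea
  23 |  30 | egea
  24 |  19 | faccgegdddbegea
  25 |   7 | fbegbfgaedadfaccgegdddbegea
  26 |   5 | fdfbegbfgaedadfaccgegdddbegea
  27 |  12 | fgaedadfaccgegdddbegea
  28 |  13 | gaedadfaccgegdddbegea
  29 |   2 | gbefdfbegbfgaedadfaccgegdddbegea
  30 |  10 | gbfgaedadfaccgegdddbegea
  31 |  25 | gdddbegea
  32 |  31 | gea
  33 |  23 | gegdddbegea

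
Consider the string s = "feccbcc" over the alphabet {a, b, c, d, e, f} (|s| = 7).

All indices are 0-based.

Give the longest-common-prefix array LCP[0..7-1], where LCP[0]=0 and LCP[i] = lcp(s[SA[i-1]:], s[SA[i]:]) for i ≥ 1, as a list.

sorted suffixes:
  #0 SA[0]=4  'bcc'
  #1 SA[1]=6  'c'
  #2 SA[2]=3  'cbcc'
  #3 SA[3]=5  'cc'
  #4 SA[4]=2  'ccbcc'
  #5 SA[5]=1  'eccbcc'
  #6 SA[6]=0  'feccbcc'

SA = [4, 6, 3, 5, 2, 1, 0]
i: (SA[i-1],SA[i]) lcp shared
  1: (4,6) 0 ''
  2: (6,3) 1 'c'
  3: (3,5) 1 'c'
  4: (5,2) 2 'cc'
  5: (2,1) 0 ''
  6: (1,0) 0 ''

[0, 0, 1, 1, 2, 0, 0]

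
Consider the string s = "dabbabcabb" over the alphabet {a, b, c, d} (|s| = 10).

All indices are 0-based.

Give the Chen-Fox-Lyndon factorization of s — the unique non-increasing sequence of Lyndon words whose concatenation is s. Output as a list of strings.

["d", "abbabc", "abb"]

emit factor 1: 'd' (i=0, period=1)
emit factor 2: 'abbabc' (i=1, period=6)
emit factor 3: 'abb' (i=7, period=3)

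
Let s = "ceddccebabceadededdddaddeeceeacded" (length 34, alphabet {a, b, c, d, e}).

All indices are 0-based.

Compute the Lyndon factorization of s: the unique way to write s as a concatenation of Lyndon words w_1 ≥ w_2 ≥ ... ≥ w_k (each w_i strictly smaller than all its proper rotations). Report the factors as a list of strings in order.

emit factor 1: 'cedd' (i=0, period=4)
emit factor 2: 'cce' (i=4, period=3)
emit factor 3: 'b' (i=7, period=1)
emit factor 4: 'abceadededdddaddeeceeacded' (i=8, period=26)

["cedd", "cce", "b", "abceadededdddaddeeceeacded"]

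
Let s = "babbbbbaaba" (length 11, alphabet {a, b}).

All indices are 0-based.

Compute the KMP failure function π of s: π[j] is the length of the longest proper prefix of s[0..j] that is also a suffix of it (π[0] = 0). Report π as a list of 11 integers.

π[0] = 0
j=1 s[j]='a': π[1]=0 (border '')
j=2 s[j]='b': π[2]=1 (border 'b')
j=3 s[j]='b': k: 1→0; π[3]=1 (border 'b')
j=4 s[j]='b': k: 1→0; π[4]=1 (border 'b')
j=5 s[j]='b': k: 1→0; π[5]=1 (border 'b')
j=6 s[j]='b': k: 1→0; π[6]=1 (border 'b')
j=7 s[j]='a': π[7]=2 (border 'ba')
j=8 s[j]='a': k: 2→0; π[8]=0 (border '')
j=9 s[j]='b': π[9]=1 (border 'b')
j=10 s[j]='a': π[10]=2 (border 'ba')

[0, 0, 1, 1, 1, 1, 1, 2, 0, 1, 2]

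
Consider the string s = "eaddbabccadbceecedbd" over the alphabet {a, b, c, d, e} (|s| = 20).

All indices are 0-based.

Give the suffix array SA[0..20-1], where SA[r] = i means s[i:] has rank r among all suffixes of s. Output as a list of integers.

[5, 9, 1, 4, 6, 11, 18, 8, 7, 15, 12, 19, 3, 10, 17, 2, 0, 14, 16, 13]

rank | idx | suffix
   0 |   5 | abccadbceecedbd
   1 |   9 | adbceecedbd
   2 |   1 | addbabccadbceecedbd
   3 |   4 | babccadbceecedbd
   4 |   6 | bccadbceecedbd
   5 |  11 | bceecedbd
   6 |  18 | bd
   7 |   8 | cadbceecedbd
   8 |   7 | ccadbceecedbd
   9 |  15 | cedbd
  10 |  12 | ceecedbd
  11 |  19 | d
  12 |   3 | dbabccadbceecedbd
  13 |  10 | dbceecedbd
  14 |  17 | dbd
  15 |   2 | ddbabccadbceecedbd
  16 |   0 | eaddbabccadbceecedbd
  17 |  14 | ecedbd
  18 |  16 | edbd
  19 |  13 | eecedbd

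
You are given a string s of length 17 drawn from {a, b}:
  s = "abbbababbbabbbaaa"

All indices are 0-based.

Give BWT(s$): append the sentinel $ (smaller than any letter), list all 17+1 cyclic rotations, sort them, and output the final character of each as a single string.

aaabbb$bbbbabbbaaa

rank  rotation            last
    0  $abbbababbbabbbaaa  a
    1  a$abbbababbbabbbaa  a
    2  aa$abbbababbbabbba  a
    3  aaa$abbbababbbabbb  b
    4  ababbbabbbaaa$abbb  b
    5  abbbaaa$abbbababbb  b
    6  abbbababbbabbbaaa$  $
    7  abbbabbbaaa$abbbab  b
    8  baaa$abbbababbbabb  b
    9  bababbbabbbaaa$abb  b
   10  babbbaaa$abbbababb  b
   11  babbbabbbaaa$abbba  a
   12  bbaaa$abbbababbbab  b
   13  bbababbbabbbaaa$ab  b
   14  bbabbbaaa$abbbabab  b
   15  bbbaaa$abbbababbba  a
   16  bbbababbbabbbaaa$a  a
   17  bbbabbbaaa$abbbaba  a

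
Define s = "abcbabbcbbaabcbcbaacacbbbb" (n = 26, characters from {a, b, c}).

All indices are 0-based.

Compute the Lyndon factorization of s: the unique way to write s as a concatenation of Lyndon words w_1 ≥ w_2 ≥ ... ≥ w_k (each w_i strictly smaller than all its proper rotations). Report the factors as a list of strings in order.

["abcb", "abbcbb", "aabcbcbaacacbbbb"]

emit factor 1: 'abcb' (i=0, period=4)
emit factor 2: 'abbcbb' (i=4, period=6)
emit factor 3: 'aabcbcbaacacbbbb' (i=10, period=16)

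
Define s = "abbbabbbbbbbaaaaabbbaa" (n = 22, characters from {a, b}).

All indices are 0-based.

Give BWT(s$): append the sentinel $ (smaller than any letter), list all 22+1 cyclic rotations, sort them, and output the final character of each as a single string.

rank  rotation                 last
    0  $abbbabbbbbbbaaaaabbbaa  a
    1  a$abbbabbbbbbbaaaaabbba  a
    2  aa$abbbabbbbbbbaaaaabbb  b
    3  aaaaabbbaa$abbbabbbbbbb  b
    4  aaaabbbaa$abbbabbbbbbba  a
    5  aaabbbaa$abbbabbbbbbbaa  a
    6  aabbbaa$abbbabbbbbbbaaa  a
    7  abbbaa$abbbabbbbbbbaaaa  a
    8  abbbabbbbbbbaaaaabbbaa$  $
    9  abbbbbbbaaaaabbbaa$abbb  b
   10  baa$abbbabbbbbbbaaaaabb  b
   11  baaaaabbbaa$abbbabbbbbb  b
   12  babbbbbbbaaaaabbbaa$abb  b
   13  bbaa$abbbabbbbbbbaaaaab  b
   14  bbaaaaabbbaa$abbbabbbbb  b
   15  bbabbbbbbbaaaaabbbaa$ab  b
   16  bbbaa$abbbabbbbbbbaaaaa  a
   17  bbbaaaaabbbaa$abbbabbbb  b
   18  bbbabbbbbbbaaaaabbbaa$a  a
   19  bbbbaaaaabbbaa$abbbabbb  b
   20  bbbbbaaaaabbbaa$abbbabb  b
   21  bbbbbbaaaaabbbaa$abbbab  b
   22  bbbbbbbaaaaabbbaa$abbba  a

aabbaaaa$bbbbbbbababbba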